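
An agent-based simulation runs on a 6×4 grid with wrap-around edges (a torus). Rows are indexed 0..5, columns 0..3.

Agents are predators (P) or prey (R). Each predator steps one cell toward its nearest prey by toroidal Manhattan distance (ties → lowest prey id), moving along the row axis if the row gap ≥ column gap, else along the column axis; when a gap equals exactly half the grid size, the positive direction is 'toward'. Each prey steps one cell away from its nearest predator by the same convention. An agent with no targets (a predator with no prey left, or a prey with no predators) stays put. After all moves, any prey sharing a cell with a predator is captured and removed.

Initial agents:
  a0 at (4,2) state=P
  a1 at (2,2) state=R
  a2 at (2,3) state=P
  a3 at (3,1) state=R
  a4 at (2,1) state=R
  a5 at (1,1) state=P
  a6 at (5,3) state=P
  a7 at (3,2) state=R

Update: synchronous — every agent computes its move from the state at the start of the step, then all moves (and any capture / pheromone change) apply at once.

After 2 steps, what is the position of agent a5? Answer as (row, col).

(3, 1)

t=1: a0@(3,2):P a2@(2,2):P a4@(3,1):R a5@(2,1):P a6@(4,3):P
t=2: a0@(3,1):P a2@(3,2):P a4@(3,0):R a5@(3,1):P a6@(4,0):P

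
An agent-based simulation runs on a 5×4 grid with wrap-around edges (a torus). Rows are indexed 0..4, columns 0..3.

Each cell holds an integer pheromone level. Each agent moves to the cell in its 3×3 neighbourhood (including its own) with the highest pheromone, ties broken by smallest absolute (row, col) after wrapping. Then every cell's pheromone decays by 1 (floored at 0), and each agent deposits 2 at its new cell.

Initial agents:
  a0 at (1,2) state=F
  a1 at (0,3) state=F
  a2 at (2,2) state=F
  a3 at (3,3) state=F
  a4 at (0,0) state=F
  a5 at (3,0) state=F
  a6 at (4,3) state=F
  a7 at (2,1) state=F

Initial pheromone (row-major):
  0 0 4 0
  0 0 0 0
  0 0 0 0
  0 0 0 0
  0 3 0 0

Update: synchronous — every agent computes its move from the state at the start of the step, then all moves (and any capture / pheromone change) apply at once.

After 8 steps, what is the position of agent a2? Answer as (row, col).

(0, 2)

t=1: a0@(0,2) a1@(0,2) a2@(1,1) a3@(2,0) a4@(4,1) a5@(4,1) a6@(0,2) a7@(1,0) | pheromone: 0 0 9 0 / 2 2 0 0 / 2 0 0 0 / 0 0 0 0 / 0 6 0 0
t=2: a0@(0,2) a1@(0,2) a2@(0,2) a3@(1,0) a4@(0,2) a5@(0,2) a6@(0,2) a7@(1,0) | pheromone: 0 0 20 0 / 5 1 0 0 / 1 0 0 0 / 0 0 0 0 / 0 5 0 0
t=3: a0@(0,2) a1@(0,2) a2@(0,2) a3@(1,0) a4@(0,2) a5@(0,2) a6@(0,2) a7@(1,0) | pheromone: 0 0 31 0 / 8 0 0 0 / 0 0 0 0 / 0 0 0 0 / 0 4 0 0
t=4: a0@(0,2) a1@(0,2) a2@(0,2) a3@(1,0) a4@(0,2) a5@(0,2) a6@(0,2) a7@(1,0) | pheromone: 0 0 42 0 / 11 0 0 0 / 0 0 0 0 / 0 0 0 0 / 0 3 0 0
t=5: a0@(0,2) a1@(0,2) a2@(0,2) a3@(1,0) a4@(0,2) a5@(0,2) a6@(0,2) a7@(1,0) | pheromone: 0 0 53 0 / 14 0 0 0 / 0 0 0 0 / 0 0 0 0 / 0 2 0 0
t=6: a0@(0,2) a1@(0,2) a2@(0,2) a3@(1,0) a4@(0,2) a5@(0,2) a6@(0,2) a7@(1,0) | pheromone: 0 0 64 0 / 17 0 0 0 / 0 0 0 0 / 0 0 0 0 / 0 1 0 0
t=7: a0@(0,2) a1@(0,2) a2@(0,2) a3@(1,0) a4@(0,2) a5@(0,2) a6@(0,2) a7@(1,0) | pheromone: 0 0 75 0 / 20 0 0 0 / 0 0 0 0 / 0 0 0 0 / 0 0 0 0
t=8: a0@(0,2) a1@(0,2) a2@(0,2) a3@(1,0) a4@(0,2) a5@(0,2) a6@(0,2) a7@(1,0) | pheromone: 0 0 86 0 / 23 0 0 0 / 0 0 0 0 / 0 0 0 0 / 0 0 0 0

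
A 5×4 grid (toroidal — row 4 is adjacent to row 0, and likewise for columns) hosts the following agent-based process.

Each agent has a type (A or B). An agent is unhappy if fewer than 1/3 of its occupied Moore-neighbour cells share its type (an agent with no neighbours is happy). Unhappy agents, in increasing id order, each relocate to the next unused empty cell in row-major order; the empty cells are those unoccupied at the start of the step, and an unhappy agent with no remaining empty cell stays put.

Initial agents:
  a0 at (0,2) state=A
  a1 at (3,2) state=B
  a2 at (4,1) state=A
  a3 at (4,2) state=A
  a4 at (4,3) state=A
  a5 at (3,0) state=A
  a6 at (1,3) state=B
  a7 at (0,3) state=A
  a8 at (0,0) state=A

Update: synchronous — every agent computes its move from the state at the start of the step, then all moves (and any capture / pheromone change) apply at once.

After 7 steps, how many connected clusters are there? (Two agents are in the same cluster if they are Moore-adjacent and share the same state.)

2

t=1: a0@(0,2):A a1@(0,1):B a2@(4,1):A a3@(4,2):A a4@(4,3):A a5@(3,0):A a6@(1,0):B a7@(0,3):A a8@(0,0):A
t=2: a0@(0,2):A a1@(1,1):B a2@(4,1):A a3@(4,2):A a4@(4,3):A a5@(3,0):A a6@(1,0):B a7@(0,3):A a8@(0,0):A
t=3: (unchanged — steady state)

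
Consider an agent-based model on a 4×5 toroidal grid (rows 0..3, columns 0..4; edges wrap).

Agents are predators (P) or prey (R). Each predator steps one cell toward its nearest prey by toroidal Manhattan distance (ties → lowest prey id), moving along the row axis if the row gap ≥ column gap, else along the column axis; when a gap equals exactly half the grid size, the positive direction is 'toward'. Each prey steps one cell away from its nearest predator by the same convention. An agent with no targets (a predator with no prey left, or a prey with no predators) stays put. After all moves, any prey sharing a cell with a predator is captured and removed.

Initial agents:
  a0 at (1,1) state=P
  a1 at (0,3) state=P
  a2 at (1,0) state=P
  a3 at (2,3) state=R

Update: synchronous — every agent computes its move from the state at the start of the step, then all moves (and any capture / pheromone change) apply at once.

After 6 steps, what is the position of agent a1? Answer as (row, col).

t=1: a0@(1,2):P a1@(1,3):P a2@(1,4):P
t=2: (unchanged — steady state)

(1, 3)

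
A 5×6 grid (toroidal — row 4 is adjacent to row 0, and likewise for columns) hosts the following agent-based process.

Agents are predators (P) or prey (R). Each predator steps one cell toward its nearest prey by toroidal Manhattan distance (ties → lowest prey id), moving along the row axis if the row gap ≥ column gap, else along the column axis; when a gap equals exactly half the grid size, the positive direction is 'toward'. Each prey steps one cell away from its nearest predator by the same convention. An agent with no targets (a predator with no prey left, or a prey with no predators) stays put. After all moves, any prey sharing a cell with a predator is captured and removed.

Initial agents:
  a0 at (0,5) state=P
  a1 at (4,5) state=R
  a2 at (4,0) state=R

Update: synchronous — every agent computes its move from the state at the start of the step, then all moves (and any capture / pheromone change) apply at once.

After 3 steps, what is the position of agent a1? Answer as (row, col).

t=1: a0@(4,5):P a1@(3,5):R a2@(3,0):R
t=2: a0@(3,5):P a1@(2,5):R a2@(2,0):R
t=3: a0@(2,5):P a1@(1,5):R a2@(1,0):R

(1, 5)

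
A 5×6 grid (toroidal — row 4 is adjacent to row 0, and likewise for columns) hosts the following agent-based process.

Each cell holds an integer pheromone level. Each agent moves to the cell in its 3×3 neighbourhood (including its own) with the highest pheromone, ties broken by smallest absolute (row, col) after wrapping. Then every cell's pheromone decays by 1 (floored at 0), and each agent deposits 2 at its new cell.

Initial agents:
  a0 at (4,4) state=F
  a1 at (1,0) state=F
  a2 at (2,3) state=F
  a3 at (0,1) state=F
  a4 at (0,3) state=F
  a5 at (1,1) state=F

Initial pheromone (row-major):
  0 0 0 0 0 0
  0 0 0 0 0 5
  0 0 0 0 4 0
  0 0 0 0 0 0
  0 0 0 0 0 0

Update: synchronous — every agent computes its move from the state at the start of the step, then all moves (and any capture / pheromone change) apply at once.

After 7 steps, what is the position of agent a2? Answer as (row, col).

t=1: a0@(0,3) a1@(1,5) a2@(2,4) a3@(0,0) a4@(0,2) a5@(0,0) | pheromone: 4 0 2 2 0 0 / 0 0 0 0 0 6 / 0 0 0 0 5 0 / 0 0 0 0 0 0 / 0 0 0 0 0 0
t=2: a0@(0,2) a1@(1,5) a2@(1,5) a3@(1,5) a4@(0,2) a5@(1,5) | pheromone: 3 0 5 1 0 0 / 0 0 0 0 0 13 / 0 0 0 0 4 0 / 0 0 0 0 0 0 / 0 0 0 0 0 0
t=3: a0@(0,2) a1@(1,5) a2@(1,5) a3@(1,5) a4@(0,2) a5@(1,5) | pheromone: 2 0 8 0 0 0 / 0 0 0 0 0 20 / 0 0 0 0 3 0 / 0 0 0 0 0 0 / 0 0 0 0 0 0
t=4: a0@(0,2) a1@(1,5) a2@(1,5) a3@(1,5) a4@(0,2) a5@(1,5) | pheromone: 1 0 11 0 0 0 / 0 0 0 0 0 27 / 0 0 0 0 2 0 / 0 0 0 0 0 0 / 0 0 0 0 0 0
t=5: a0@(0,2) a1@(1,5) a2@(1,5) a3@(1,5) a4@(0,2) a5@(1,5) | pheromone: 0 0 14 0 0 0 / 0 0 0 0 0 34 / 0 0 0 0 1 0 / 0 0 0 0 0 0 / 0 0 0 0 0 0
t=6: a0@(0,2) a1@(1,5) a2@(1,5) a3@(1,5) a4@(0,2) a5@(1,5) | pheromone: 0 0 17 0 0 0 / 0 0 0 0 0 41 / 0 0 0 0 0 0 / 0 0 0 0 0 0 / 0 0 0 0 0 0
t=7: a0@(0,2) a1@(1,5) a2@(1,5) a3@(1,5) a4@(0,2) a5@(1,5) | pheromone: 0 0 20 0 0 0 / 0 0 0 0 0 48 / 0 0 0 0 0 0 / 0 0 0 0 0 0 / 0 0 0 0 0 0

(1, 5)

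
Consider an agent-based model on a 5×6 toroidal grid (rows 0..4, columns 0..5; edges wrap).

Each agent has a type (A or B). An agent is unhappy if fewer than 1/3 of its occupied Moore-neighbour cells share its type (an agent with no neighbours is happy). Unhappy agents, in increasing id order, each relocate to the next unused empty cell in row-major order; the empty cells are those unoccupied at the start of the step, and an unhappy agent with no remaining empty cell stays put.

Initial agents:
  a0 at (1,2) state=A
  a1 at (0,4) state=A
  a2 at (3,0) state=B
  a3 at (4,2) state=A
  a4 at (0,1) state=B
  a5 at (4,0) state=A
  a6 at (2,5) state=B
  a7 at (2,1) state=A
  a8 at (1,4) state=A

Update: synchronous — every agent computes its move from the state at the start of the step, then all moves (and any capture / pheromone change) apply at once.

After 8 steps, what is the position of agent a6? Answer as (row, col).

t=1: a0@(1,2):A a1@(0,4):A a2@(3,0):B a3@(0,0):A a4@(0,2):B a5@(0,3):A a6@(2,5):B a7@(2,1):A a8@(1,4):A
t=2: a0@(1,2):A a1@(0,4):A a2@(3,0):B a3@(0,0):A a4@(0,1):B a5@(0,3):A a6@(2,5):B a7@(2,1):A a8@(1,4):A
t=3: a0@(1,2):A a1@(0,4):A a2@(3,0):B a3@(0,2):A a4@(0,5):B a5@(0,3):A a6@(2,5):B a7@(2,1):A a8@(1,4):A
t=4: a0@(1,2):A a1@(0,4):A a2@(3,0):B a3@(0,2):A a4@(0,0):B a5@(0,3):A a6@(2,5):B a7@(2,1):A a8@(1,4):A
t=5: (unchanged — steady state)

(2, 5)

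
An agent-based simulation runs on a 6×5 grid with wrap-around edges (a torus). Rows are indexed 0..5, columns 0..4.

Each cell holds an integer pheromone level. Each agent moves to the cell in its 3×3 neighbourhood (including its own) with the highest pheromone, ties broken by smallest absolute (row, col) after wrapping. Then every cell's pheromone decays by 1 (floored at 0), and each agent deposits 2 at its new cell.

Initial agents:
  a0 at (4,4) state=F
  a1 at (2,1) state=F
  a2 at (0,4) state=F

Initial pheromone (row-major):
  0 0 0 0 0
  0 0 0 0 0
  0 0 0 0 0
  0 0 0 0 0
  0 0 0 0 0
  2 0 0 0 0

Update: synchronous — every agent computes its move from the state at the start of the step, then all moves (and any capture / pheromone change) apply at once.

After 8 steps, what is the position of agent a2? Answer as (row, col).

t=1: a0@(5,0) a1@(1,0) a2@(5,0) | pheromone: 0 0 0 0 0 / 2 0 0 0 0 / 0 0 0 0 0 / 0 0 0 0 0 / 0 0 0 0 0 / 5 0 0 0 0
t=2: a0@(5,0) a1@(1,0) a2@(5,0) | pheromone: 0 0 0 0 0 / 3 0 0 0 0 / 0 0 0 0 0 / 0 0 0 0 0 / 0 0 0 0 0 / 8 0 0 0 0
t=3: a0@(5,0) a1@(1,0) a2@(5,0) | pheromone: 0 0 0 0 0 / 4 0 0 0 0 / 0 0 0 0 0 / 0 0 0 0 0 / 0 0 0 0 0 / 11 0 0 0 0
t=4: a0@(5,0) a1@(1,0) a2@(5,0) | pheromone: 0 0 0 0 0 / 5 0 0 0 0 / 0 0 0 0 0 / 0 0 0 0 0 / 0 0 0 0 0 / 14 0 0 0 0
t=5: a0@(5,0) a1@(1,0) a2@(5,0) | pheromone: 0 0 0 0 0 / 6 0 0 0 0 / 0 0 0 0 0 / 0 0 0 0 0 / 0 0 0 0 0 / 17 0 0 0 0
t=6: a0@(5,0) a1@(1,0) a2@(5,0) | pheromone: 0 0 0 0 0 / 7 0 0 0 0 / 0 0 0 0 0 / 0 0 0 0 0 / 0 0 0 0 0 / 20 0 0 0 0
t=7: a0@(5,0) a1@(1,0) a2@(5,0) | pheromone: 0 0 0 0 0 / 8 0 0 0 0 / 0 0 0 0 0 / 0 0 0 0 0 / 0 0 0 0 0 / 23 0 0 0 0
t=8: a0@(5,0) a1@(1,0) a2@(5,0) | pheromone: 0 0 0 0 0 / 9 0 0 0 0 / 0 0 0 0 0 / 0 0 0 0 0 / 0 0 0 0 0 / 26 0 0 0 0

(5, 0)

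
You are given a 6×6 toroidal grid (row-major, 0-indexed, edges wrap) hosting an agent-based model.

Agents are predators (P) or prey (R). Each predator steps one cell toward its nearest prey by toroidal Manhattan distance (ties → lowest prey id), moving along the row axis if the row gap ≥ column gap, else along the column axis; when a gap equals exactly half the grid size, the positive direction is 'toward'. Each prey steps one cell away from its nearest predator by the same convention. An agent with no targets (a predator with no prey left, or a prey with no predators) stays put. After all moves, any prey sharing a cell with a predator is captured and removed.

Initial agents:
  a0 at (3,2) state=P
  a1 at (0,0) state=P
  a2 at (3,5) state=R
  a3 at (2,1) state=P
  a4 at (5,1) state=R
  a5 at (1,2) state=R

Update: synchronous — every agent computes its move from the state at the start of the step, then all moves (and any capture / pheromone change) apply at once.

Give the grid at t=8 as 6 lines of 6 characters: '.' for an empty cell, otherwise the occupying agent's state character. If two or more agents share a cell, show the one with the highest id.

.P....
..P...
......
.R...R
P.....
..R...

t=1: a0@(2,2):P a1@(5,0):P a2@(3,4):R a3@(1,1):P a4@(4,1):R a5@(0,2):R
t=2: a0@(1,2):P a1@(4,0):P a2@(3,5):R a3@(0,1):P a4@(3,1):R a5@(5,2):R
t=3: a0@(0,2):P a1@(3,0):P a2@(2,5):R a3@(5,1):P a4@(2,1):R a5@(4,2):R
t=4: a0@(5,2):P a1@(2,0):P a2@(1,5):R a3@(4,1):P a4@(1,1):R a5@(3,2):R
t=5: a0@(4,2):P a1@(1,0):P a2@(0,5):R a3@(3,1):P a4@(0,1):R a5@(2,2):R
t=6: a0@(3,2):P a1@(0,0):P a2@(5,5):R a3@(2,1):P a4@(5,1):R a5@(1,2):R
t=7: a0@(2,2):P a1@(5,0):P a2@(4,5):R a3@(1,1):P a4@(4,1):R a5@(0,2):R
t=8: a0@(1,2):P a1@(4,0):P a2@(3,5):R a3@(0,1):P a4@(3,1):R a5@(5,2):R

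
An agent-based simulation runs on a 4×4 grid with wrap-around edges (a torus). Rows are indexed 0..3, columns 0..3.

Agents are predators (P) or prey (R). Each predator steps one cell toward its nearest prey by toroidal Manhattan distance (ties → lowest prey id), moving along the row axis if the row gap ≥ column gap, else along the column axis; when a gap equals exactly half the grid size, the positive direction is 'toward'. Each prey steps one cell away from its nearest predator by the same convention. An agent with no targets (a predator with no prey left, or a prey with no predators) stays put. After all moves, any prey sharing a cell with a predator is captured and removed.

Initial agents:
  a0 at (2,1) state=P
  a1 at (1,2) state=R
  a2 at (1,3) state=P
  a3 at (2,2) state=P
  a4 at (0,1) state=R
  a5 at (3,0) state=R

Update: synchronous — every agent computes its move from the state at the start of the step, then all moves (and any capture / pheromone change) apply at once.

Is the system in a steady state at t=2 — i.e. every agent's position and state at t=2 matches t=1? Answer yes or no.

t=1: a0@(1,1):P a2@(1,2):P a3@(1,2):P a4@(3,1):R a5@(0,0):R
t=2: a0@(2,1):P a2@(2,2):P a3@(2,2):P a5@(3,0):R

no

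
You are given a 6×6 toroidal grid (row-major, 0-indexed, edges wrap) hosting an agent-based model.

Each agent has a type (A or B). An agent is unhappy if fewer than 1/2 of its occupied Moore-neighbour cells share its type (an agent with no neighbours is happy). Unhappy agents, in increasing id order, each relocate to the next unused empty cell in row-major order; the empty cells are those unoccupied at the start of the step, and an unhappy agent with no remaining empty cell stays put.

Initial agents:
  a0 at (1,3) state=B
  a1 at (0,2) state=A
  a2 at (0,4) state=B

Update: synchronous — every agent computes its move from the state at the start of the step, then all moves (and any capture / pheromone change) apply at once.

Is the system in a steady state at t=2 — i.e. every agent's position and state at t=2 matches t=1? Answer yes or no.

yes

t=1: a0@(1,3):B a1@(0,0):A a2@(0,4):B
t=2: (unchanged — steady state)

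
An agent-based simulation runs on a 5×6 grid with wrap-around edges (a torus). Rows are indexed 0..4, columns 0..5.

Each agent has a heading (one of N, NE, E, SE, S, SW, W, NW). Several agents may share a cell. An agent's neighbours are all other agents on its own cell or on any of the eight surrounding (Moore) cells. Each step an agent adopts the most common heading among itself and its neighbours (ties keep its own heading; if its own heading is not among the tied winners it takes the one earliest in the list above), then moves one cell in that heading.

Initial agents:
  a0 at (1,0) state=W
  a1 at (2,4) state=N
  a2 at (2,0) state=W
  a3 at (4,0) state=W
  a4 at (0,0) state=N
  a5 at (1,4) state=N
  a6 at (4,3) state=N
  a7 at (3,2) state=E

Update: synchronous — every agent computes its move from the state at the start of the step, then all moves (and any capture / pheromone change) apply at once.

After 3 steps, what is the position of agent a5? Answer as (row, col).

t=1: a0@(1,5):W a1@(1,4):N a2@(2,5):W a3@(4,5):W a4@(0,5):W a5@(0,4):N a6@(3,3):N a7@(3,3):E
t=2: a0@(1,4):W a1@(1,3):W a2@(2,4):W a3@(4,4):W a4@(0,4):W a5@(0,3):W a6@(2,3):N a7@(3,4):E
t=3: a0@(1,3):W a1@(1,2):W a2@(2,3):W a3@(4,3):W a4@(0,3):W a5@(0,2):W a6@(2,2):W a7@(3,3):W

(0, 2)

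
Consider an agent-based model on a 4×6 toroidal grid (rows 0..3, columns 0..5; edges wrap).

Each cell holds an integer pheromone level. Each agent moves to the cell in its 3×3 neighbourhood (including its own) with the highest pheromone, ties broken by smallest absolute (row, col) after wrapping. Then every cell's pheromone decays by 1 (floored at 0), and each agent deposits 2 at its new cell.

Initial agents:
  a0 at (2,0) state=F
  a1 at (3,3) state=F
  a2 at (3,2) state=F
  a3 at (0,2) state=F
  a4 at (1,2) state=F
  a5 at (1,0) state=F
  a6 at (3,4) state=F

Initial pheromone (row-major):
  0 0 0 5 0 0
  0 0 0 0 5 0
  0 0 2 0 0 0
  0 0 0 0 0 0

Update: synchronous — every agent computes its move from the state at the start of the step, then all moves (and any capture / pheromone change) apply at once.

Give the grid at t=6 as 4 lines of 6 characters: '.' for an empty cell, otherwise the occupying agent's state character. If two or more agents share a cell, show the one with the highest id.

t=1: a0@(1,0) a1@(0,3) a2@(0,3) a3@(0,3) a4@(0,3) a5@(0,0) a6@(0,3) | pheromone: 2 0 0 14 0 0 / 2 0 0 0 4 0 / 0 0 1 0 0 0 / 0 0 0 0 0 0
t=2: a0@(0,0) a1@(0,3) a2@(0,3) a3@(0,3) a4@(0,3) a5@(0,0) a6@(0,3) | pheromone: 5 0 0 23 0 0 / 1 0 0 0 3 0 / 0 0 0 0 0 0 / 0 0 0 0 0 0
t=3: a0@(0,0) a1@(0,3) a2@(0,3) a3@(0,3) a4@(0,3) a5@(0,0) a6@(0,3) | pheromone: 8 0 0 32 0 0 / 0 0 0 0 2 0 / 0 0 0 0 0 0 / 0 0 0 0 0 0
t=4: a0@(0,0) a1@(0,3) a2@(0,3) a3@(0,3) a4@(0,3) a5@(0,0) a6@(0,3) | pheromone: 11 0 0 41 0 0 / 0 0 0 0 1 0 / 0 0 0 0 0 0 / 0 0 0 0 0 0
t=5: a0@(0,0) a1@(0,3) a2@(0,3) a3@(0,3) a4@(0,3) a5@(0,0) a6@(0,3) | pheromone: 14 0 0 50 0 0 / 0 0 0 0 0 0 / 0 0 0 0 0 0 / 0 0 0 0 0 0
t=6: a0@(0,0) a1@(0,3) a2@(0,3) a3@(0,3) a4@(0,3) a5@(0,0) a6@(0,3) | pheromone: 17 0 0 59 0 0 / 0 0 0 0 0 0 / 0 0 0 0 0 0 / 0 0 0 0 0 0

F..F..
......
......
......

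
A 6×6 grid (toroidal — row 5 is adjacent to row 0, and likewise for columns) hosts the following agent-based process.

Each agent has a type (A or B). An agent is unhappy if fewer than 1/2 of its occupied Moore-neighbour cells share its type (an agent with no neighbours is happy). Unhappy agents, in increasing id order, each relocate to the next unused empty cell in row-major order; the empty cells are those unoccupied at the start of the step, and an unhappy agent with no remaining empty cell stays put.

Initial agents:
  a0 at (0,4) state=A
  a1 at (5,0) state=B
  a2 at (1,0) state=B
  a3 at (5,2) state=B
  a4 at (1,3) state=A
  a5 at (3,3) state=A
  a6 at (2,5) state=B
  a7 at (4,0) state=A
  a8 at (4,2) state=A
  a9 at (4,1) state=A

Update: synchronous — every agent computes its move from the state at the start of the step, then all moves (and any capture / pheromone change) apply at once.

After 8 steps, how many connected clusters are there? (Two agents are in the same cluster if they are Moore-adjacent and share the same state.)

3

t=1: a0@(0,4):A a1@(0,0):B a2@(1,0):B a3@(0,1):B a4@(1,3):A a5@(3,3):A a6@(2,5):B a7@(4,0):A a8@(4,2):A a9@(4,1):A
t=2: (unchanged — steady state)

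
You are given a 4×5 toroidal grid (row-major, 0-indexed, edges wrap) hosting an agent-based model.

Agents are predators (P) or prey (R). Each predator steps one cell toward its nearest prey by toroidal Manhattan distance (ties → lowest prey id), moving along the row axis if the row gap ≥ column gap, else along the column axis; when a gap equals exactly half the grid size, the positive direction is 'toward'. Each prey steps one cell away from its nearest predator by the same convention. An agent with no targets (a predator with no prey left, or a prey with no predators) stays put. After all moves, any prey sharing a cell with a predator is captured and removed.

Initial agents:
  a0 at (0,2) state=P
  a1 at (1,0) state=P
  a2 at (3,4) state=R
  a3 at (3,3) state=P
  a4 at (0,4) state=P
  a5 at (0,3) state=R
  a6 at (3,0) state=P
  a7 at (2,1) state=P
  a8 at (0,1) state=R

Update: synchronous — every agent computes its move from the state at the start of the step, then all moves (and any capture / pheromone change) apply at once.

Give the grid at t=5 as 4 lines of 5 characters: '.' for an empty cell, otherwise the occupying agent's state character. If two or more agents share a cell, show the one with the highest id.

...R.
.....
P....
R....

t=1: a0@(0,3):P a1@(0,0):P a2@(3,0):R a3@(3,4):P a4@(3,4):P a5@(0,4):R a6@(3,4):P a7@(3,1):P
t=2: a0@(0,4):P a1@(3,0):P a2@(2,0):R a3@(3,0):P a4@(3,0):P a5@(0,0):R a6@(3,0):P a7@(3,0):P
t=3: a0@(0,0):P a1@(2,0):P a2@(1,0):R a3@(2,0):P a4@(2,0):P a5@(0,1):R a6@(2,0):P a7@(2,0):P
t=4: a0@(1,0):P a1@(1,0):P a2@(2,0):R a3@(1,0):P a4@(1,0):P a5@(0,2):R a6@(1,0):P a7@(1,0):P
t=5: a0@(2,0):P a1@(2,0):P a2@(3,0):R a3@(2,0):P a4@(2,0):P a5@(0,3):R a6@(2,0):P a7@(2,0):P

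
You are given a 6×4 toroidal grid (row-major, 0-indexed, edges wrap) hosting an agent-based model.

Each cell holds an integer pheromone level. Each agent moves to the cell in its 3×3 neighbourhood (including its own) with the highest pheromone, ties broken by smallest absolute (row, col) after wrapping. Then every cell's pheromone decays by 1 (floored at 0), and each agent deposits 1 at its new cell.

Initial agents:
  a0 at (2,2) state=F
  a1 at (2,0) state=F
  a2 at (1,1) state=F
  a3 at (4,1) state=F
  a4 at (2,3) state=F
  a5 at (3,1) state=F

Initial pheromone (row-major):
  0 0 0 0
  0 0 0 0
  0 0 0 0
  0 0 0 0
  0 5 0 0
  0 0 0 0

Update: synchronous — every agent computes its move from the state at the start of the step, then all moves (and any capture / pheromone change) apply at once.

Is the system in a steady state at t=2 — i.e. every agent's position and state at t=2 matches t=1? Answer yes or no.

t=1: a0@(1,1) a1@(1,0) a2@(0,0) a3@(4,1) a4@(1,0) a5@(4,1) | pheromone: 1 0 0 0 / 2 1 0 0 / 0 0 0 0 / 0 0 0 0 / 0 6 0 0 / 0 0 0 0
t=2: a0@(1,0) a1@(1,0) a2@(1,0) a3@(4,1) a4@(1,0) a5@(4,1) | pheromone: 0 0 0 0 / 5 0 0 0 / 0 0 0 0 / 0 0 0 0 / 0 7 0 0 / 0 0 0 0

no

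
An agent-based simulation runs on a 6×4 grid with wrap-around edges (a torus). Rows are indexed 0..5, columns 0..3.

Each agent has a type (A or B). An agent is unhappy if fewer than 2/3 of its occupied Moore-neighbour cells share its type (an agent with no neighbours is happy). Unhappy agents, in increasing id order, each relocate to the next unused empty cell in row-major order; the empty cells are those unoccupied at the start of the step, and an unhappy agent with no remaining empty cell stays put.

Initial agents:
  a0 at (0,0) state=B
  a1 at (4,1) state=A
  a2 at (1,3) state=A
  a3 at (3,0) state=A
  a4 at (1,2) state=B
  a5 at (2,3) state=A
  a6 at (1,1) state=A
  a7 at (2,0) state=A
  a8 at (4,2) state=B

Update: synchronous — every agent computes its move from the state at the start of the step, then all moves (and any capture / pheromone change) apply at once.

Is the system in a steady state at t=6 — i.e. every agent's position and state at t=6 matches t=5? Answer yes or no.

t=1: a0@(0,1):B a1@(0,2):A a2@(0,3):A a3@(3,0):A a4@(1,0):B a5@(2,3):A a6@(2,1):A a7@(2,0):A a8@(2,2):B
t=2: a0@(0,0):B a1@(1,1):A a2@(1,2):A a3@(3,0):A a4@(1,3):B a5@(3,1):A a6@(3,2):A a7@(2,0):A a8@(3,3):B
t=3: a0@(0,1):B a1@(1,1):A a2@(0,2):A a3@(3,0):A a4@(0,3):B a5@(3,1):A a6@(1,0):A a7@(2,1):A a8@(2,2):B
t=4: a0@(0,0):B a1@(1,2):A a2@(1,3):A a3@(3,0):A a4@(2,0):B a5@(3,1):A a6@(2,3):A a7@(2,1):A a8@(3,2):B
t=5: a0@(0,1):B a1@(1,2):A a2@(0,2):A a3@(3,0):A a4@(0,3):B a5@(1,0):A a6@(1,1):A a7@(2,2):A a8@(3,3):B
t=6: a0@(0,0):B a1@(1,3):A a2@(2,0):A a3@(2,1):A a4@(2,3):B a5@(3,1):A a6@(1,1):A a7@(2,2):A a8@(3,2):B

no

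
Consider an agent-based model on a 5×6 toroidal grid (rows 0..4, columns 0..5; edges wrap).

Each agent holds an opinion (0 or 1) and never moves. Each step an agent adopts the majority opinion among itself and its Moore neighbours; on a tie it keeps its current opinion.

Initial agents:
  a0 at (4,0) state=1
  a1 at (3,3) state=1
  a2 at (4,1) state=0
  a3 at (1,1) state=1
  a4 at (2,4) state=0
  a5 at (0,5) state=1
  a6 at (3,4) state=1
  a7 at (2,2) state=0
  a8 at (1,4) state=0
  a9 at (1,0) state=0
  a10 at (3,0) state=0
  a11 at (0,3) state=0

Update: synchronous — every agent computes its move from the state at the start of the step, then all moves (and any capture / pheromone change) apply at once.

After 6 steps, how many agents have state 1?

7

t=1: a0@(4,0):1 a1@(3,3):1 a2@(4,1):0 a3@(1,1):0 a4@(2,4):0 a5@(0,5):1 a6@(3,4):1 a7@(2,2):1 a8@(1,4):0 a9@(1,0):1 a10@(3,0):0 a11@(0,3):0
t=2: a0@(4,0):1 a1@(3,3):1 a2@(4,1):0 a3@(1,1):1 a4@(2,4):0 a5@(0,5):1 a6@(3,4):1 a7@(2,2):1 a8@(1,4):0 a9@(1,0):1 a10@(3,0):0 a11@(0,3):0
t=3: (unchanged — steady state)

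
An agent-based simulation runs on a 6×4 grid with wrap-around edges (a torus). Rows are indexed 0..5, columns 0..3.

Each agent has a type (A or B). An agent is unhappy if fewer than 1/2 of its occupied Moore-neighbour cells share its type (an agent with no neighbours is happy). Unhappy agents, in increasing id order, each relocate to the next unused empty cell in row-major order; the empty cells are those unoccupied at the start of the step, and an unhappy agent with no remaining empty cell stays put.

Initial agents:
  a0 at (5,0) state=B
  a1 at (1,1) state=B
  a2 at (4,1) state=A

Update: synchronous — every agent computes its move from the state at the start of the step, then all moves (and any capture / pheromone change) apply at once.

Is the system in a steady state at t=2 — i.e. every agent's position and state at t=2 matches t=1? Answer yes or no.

no

t=1: a0@(0,0):B a1@(1,1):B a2@(0,1):A
t=2: a0@(0,0):B a1@(1,1):B a2@(0,2):A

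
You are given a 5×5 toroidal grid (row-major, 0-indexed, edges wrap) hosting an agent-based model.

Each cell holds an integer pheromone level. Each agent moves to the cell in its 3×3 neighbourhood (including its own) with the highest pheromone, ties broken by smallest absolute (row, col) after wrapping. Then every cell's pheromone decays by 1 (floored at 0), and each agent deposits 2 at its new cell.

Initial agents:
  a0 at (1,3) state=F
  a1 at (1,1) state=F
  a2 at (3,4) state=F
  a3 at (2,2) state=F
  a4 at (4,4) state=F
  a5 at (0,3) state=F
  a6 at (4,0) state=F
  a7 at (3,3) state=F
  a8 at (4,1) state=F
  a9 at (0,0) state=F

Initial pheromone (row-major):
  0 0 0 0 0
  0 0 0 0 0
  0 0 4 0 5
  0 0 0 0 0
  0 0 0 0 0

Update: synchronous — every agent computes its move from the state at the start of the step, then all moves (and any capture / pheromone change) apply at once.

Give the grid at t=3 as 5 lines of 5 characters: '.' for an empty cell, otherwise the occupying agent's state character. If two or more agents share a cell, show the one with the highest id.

F.F..
.....
..F.F
.....
.....

t=1: a0@(2,4) a1@(2,2) a2@(2,4) a3@(2,2) a4@(0,0) a5@(0,2) a6@(0,0) a7@(2,4) a8@(0,0) a9@(0,0) | pheromone: 8 0 2 0 0 / 0 0 0 0 0 / 0 0 7 0 10 / 0 0 0 0 0 / 0 0 0 0 0
t=2: a0@(2,4) a1@(2,2) a2@(2,4) a3@(2,2) a4@(0,0) a5@(0,2) a6@(0,0) a7@(2,4) a8@(0,0) a9@(0,0) | pheromone: 15 0 3 0 0 / 0 0 0 0 0 / 0 0 10 0 15 / 0 0 0 0 0 / 0 0 0 0 0
t=3: a0@(2,4) a1@(2,2) a2@(2,4) a3@(2,2) a4@(0,0) a5@(0,2) a6@(0,0) a7@(2,4) a8@(0,0) a9@(0,0) | pheromone: 22 0 4 0 0 / 0 0 0 0 0 / 0 0 13 0 20 / 0 0 0 0 0 / 0 0 0 0 0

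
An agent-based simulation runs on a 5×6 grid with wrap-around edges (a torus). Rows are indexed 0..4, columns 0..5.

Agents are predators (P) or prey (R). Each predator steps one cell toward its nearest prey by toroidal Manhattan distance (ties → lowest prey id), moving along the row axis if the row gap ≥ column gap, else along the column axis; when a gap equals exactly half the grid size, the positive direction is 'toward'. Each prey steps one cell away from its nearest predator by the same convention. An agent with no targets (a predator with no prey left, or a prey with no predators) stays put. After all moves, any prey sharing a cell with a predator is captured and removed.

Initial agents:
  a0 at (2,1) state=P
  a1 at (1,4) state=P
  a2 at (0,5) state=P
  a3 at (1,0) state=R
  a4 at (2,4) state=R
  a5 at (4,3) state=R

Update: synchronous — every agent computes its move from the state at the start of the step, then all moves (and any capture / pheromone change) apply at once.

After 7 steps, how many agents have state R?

t=1: a0@(1,1):P a1@(2,4):P a2@(1,5):P a3@(0,0):R a4@(3,4):R a5@(3,3):R
t=2: a0@(0,1):P a1@(3,4):P a2@(0,5):P a3@(4,0):R a4@(4,4):R a5@(4,3):R
t=3: a0@(4,1):P a1@(4,4):P a2@(4,5):P a3@(3,0):R a4@(0,4):R a5@(0,3):R
t=4: a0@(3,1):P a1@(0,4):P a2@(3,5):P a3@(2,0):R a4@(1,4):R a5@(1,3):R
t=5: a0@(2,1):P a1@(1,4):P a2@(2,5):P a3@(1,0):R a4@(2,4):R a5@(2,3):R
t=6: a0@(1,1):P a1@(2,4):P a2@(2,4):P a3@(0,0):R a4@(3,4):R
t=7: a0@(0,1):P a1@(3,4):P a2@(3,4):P a3@(4,0):R a4@(4,4):R

2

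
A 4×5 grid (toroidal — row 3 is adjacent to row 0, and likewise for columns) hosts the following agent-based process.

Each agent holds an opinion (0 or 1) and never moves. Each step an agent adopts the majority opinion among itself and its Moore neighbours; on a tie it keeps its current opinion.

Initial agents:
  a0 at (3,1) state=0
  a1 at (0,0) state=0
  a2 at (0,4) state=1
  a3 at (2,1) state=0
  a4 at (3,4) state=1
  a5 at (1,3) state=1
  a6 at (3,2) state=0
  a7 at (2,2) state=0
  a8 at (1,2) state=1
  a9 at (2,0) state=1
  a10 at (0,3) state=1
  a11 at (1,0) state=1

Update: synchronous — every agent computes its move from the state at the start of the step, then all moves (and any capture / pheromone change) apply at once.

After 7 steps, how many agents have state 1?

8

t=1: a0@(3,1):0 a1@(0,0):1 a2@(0,4):1 a3@(2,1):0 a4@(3,4):1 a5@(1,3):1 a6@(3,2):0 a7@(2,2):0 a8@(1,2):1 a9@(2,0):1 a10@(0,3):1 a11@(1,0):1
t=2: (unchanged — steady state)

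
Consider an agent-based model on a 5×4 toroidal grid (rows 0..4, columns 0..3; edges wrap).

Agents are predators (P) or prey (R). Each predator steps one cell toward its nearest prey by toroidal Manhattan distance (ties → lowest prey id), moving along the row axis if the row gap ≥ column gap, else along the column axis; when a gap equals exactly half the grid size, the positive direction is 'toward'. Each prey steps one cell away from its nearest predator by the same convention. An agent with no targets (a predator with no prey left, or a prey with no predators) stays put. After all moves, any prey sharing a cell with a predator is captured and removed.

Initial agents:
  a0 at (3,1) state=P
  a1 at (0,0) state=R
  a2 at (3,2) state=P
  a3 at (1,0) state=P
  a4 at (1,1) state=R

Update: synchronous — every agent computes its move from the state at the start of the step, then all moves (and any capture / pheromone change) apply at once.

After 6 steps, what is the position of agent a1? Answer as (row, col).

(4, 0)

t=1: a0@(2,1):P a1@(4,0):R a2@(2,2):P a3@(0,0):P a4@(1,2):R
t=2: a0@(1,1):P a1@(3,0):R a2@(1,2):P a3@(4,0):P a4@(0,2):R
t=3: a0@(0,1):P a1@(2,0):R a2@(0,2):P a3@(3,0):P a4@(4,2):R
t=4: a0@(4,1):P a1@(1,0):R a2@(4,2):P a3@(2,0):P a4@(3,2):R
t=5: a0@(3,1):P a1@(0,0):R a2@(3,2):P a3@(1,0):P a4@(2,2):R
t=6: a0@(2,1):P a1@(4,0):R a2@(2,2):P a3@(0,0):P a4@(1,2):R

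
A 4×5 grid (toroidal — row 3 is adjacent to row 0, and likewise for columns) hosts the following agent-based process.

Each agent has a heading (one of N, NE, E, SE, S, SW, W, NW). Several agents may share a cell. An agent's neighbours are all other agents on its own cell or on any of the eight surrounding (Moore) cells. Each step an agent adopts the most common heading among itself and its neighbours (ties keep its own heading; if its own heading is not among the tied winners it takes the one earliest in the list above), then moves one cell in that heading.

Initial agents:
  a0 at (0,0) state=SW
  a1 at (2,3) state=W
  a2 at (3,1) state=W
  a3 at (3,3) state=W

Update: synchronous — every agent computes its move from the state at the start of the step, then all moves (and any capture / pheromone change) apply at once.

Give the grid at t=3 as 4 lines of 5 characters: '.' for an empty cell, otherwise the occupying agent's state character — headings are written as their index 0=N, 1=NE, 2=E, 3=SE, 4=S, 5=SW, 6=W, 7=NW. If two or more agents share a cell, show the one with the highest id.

.....
.....
6....
6.56.

t=1: a0@(1,4):SW a1@(2,2):W a2@(3,0):W a3@(3,2):W
t=2: a0@(2,3):SW a1@(2,1):W a2@(3,4):W a3@(3,1):W
t=3: a0@(3,2):SW a1@(2,0):W a2@(3,3):W a3@(3,0):W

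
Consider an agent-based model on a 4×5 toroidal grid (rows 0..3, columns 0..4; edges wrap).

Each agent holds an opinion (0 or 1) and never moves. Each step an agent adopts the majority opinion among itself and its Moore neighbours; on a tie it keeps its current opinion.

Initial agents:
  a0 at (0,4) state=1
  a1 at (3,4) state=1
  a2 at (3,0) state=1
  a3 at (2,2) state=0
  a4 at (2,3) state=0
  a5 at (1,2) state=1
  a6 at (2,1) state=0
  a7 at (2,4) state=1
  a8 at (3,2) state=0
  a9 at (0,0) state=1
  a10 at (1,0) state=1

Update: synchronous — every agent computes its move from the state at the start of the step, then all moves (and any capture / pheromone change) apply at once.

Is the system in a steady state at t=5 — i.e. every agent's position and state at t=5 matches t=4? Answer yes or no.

t=1: a0@(0,4):1 a1@(3,4):1 a2@(3,0):1 a3@(2,2):0 a4@(2,3):0 a5@(1,2):0 a6@(2,1):0 a7@(2,4):1 a8@(3,2):0 a9@(0,0):1 a10@(1,0):1
t=2: (unchanged — steady state)

yes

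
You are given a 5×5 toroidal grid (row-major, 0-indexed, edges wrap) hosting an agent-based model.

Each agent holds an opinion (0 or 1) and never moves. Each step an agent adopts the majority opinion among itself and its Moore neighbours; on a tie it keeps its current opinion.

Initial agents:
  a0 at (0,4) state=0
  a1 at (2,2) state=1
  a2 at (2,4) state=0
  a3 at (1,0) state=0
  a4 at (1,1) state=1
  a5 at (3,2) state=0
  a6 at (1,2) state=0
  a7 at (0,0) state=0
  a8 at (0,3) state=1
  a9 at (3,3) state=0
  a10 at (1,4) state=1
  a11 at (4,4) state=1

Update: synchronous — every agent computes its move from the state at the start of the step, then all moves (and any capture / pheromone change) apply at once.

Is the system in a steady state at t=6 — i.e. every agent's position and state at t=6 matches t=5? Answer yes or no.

yes

t=1: a0@(0,4):0 a1@(2,2):0 a2@(2,4):0 a3@(1,0):0 a4@(1,1):0 a5@(3,2):0 a6@(1,2):1 a7@(0,0):0 a8@(0,3):1 a9@(3,3):0 a10@(1,4):0 a11@(4,4):0
t=2: a0@(0,4):0 a1@(2,2):0 a2@(2,4):0 a3@(1,0):0 a4@(1,1):0 a5@(3,2):0 a6@(1,2):1 a7@(0,0):0 a8@(0,3):0 a9@(3,3):0 a10@(1,4):0 a11@(4,4):0
t=3: a0@(0,4):0 a1@(2,2):0 a2@(2,4):0 a3@(1,0):0 a4@(1,1):0 a5@(3,2):0 a6@(1,2):0 a7@(0,0):0 a8@(0,3):0 a9@(3,3):0 a10@(1,4):0 a11@(4,4):0
t=4: (unchanged — steady state)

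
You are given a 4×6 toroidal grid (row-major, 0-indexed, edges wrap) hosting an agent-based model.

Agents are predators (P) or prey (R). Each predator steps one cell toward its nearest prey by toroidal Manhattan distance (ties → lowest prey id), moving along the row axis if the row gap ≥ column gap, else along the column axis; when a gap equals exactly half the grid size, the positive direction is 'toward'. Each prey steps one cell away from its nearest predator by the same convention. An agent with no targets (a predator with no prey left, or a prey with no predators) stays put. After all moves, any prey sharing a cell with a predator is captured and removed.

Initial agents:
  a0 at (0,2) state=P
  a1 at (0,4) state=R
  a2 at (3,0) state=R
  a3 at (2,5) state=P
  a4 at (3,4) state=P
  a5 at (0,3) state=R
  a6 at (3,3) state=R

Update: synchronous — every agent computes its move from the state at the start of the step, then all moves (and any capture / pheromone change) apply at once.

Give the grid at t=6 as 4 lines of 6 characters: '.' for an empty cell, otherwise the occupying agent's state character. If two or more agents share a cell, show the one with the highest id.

t=1: a0@(0,3):P a1@(1,4):R a2@(0,0):R a3@(3,5):P a4@(0,4):P a6@(3,2):R
t=2: a0@(1,3):P a1@(2,4):R a2@(1,0):R a3@(0,5):P a4@(1,4):P a6@(2,2):R
t=3: a0@(2,3):P a1@(3,4):R a2@(2,0):R a3@(1,5):P a4@(2,4):P a6@(3,2):R
t=4: a0@(3,3):P a1@(0,4):R a2@(3,0):R a3@(2,5):P a4@(3,4):P a6@(0,2):R
t=5: a0@(0,3):P a1@(1,4):R a2@(0,0):R a3@(3,5):P a4@(0,4):P a6@(1,2):R
t=6: a0@(1,3):P a1@(2,4):R a2@(1,0):R a3@(0,5):P a4@(1,4):P a6@(2,2):R

.....P
R..PP.
..R.R.
......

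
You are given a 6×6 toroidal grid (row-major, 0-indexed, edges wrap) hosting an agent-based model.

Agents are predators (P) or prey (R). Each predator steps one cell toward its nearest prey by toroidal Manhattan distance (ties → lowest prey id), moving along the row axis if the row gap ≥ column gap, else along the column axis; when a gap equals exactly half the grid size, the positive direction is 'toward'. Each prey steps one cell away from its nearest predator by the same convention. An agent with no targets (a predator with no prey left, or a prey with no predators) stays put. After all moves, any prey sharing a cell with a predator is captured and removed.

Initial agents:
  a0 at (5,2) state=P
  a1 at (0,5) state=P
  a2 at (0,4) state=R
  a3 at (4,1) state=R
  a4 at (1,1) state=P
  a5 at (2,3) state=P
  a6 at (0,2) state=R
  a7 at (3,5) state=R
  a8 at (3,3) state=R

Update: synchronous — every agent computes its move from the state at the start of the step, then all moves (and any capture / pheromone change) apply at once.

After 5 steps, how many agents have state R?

5

t=1: a0@(0,2):P a1@(0,4):P a2@(0,3):R a3@(3,1):R a4@(0,1):P a5@(3,3):P a6@(1,2):R a7@(2,5):R a8@(4,3):R
t=2: a0@(0,3):P a1@(0,3):P a2@(0,4):R a3@(3,0):R a4@(0,2):P a5@(4,3):P a6@(2,2):R a7@(3,5):R a8@(5,3):R
t=3: a0@(0,4):P a1@(0,4):P a2@(0,5):R a3@(3,5):R a4@(0,3):P a5@(5,3):P a6@(3,2):R a7@(3,0):R a8@(4,3):R
t=4: a0@(0,5):P a1@(0,5):P a2@(0,0):R a3@(2,5):R a4@(0,4):P a5@(4,3):P a6@(2,2):R a7@(2,0):R a8@(3,3):R
t=5: a0@(0,0):P a1@(0,0):P a2@(0,1):R a3@(3,5):R a4@(0,5):P a5@(3,3):P a6@(1,2):R a7@(3,0):R a8@(2,3):R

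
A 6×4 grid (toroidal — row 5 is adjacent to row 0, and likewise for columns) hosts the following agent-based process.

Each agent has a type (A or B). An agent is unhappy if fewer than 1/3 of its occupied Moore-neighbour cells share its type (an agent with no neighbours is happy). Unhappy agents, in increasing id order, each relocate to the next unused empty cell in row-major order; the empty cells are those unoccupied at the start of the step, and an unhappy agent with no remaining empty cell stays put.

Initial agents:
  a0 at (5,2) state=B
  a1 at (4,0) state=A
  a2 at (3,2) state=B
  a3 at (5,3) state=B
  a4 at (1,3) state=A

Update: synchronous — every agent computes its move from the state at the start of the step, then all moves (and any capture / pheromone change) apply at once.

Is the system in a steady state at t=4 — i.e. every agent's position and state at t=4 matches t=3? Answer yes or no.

yes

t=1: a0@(5,2):B a1@(0,0):A a2@(3,2):B a3@(5,3):B a4@(1,3):A
t=2: (unchanged — steady state)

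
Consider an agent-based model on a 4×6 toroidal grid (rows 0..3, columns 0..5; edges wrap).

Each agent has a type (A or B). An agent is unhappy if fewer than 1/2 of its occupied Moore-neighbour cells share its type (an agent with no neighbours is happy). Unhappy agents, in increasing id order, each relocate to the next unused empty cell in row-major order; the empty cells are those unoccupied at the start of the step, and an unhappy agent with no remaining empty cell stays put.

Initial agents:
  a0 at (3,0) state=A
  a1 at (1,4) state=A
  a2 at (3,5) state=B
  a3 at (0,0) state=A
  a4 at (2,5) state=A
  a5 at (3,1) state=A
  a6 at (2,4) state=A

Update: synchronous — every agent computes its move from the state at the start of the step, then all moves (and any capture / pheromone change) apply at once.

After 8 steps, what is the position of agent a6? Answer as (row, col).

t=1: a0@(3,0):A a1@(1,4):A a2@(0,1):B a3@(0,0):A a4@(2,5):A a5@(3,1):A a6@(2,4):A
t=2: a0@(3,0):A a1@(1,4):A a2@(0,2):B a3@(0,0):A a4@(2,5):A a5@(3,1):A a6@(2,4):A
t=3: a0@(3,0):A a1@(1,4):A a2@(0,1):B a3@(0,0):A a4@(2,5):A a5@(3,1):A a6@(2,4):A
t=4: a0@(3,0):A a1@(1,4):A a2@(0,2):B a3@(0,0):A a4@(2,5):A a5@(3,1):A a6@(2,4):A
t=5: a0@(3,0):A a1@(1,4):A a2@(0,1):B a3@(0,0):A a4@(2,5):A a5@(3,1):A a6@(2,4):A
t=6: a0@(3,0):A a1@(1,4):A a2@(0,2):B a3@(0,0):A a4@(2,5):A a5@(3,1):A a6@(2,4):A
t=7: a0@(3,0):A a1@(1,4):A a2@(0,1):B a3@(0,0):A a4@(2,5):A a5@(3,1):A a6@(2,4):A
t=8: a0@(3,0):A a1@(1,4):A a2@(0,2):B a3@(0,0):A a4@(2,5):A a5@(3,1):A a6@(2,4):A

(2, 4)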